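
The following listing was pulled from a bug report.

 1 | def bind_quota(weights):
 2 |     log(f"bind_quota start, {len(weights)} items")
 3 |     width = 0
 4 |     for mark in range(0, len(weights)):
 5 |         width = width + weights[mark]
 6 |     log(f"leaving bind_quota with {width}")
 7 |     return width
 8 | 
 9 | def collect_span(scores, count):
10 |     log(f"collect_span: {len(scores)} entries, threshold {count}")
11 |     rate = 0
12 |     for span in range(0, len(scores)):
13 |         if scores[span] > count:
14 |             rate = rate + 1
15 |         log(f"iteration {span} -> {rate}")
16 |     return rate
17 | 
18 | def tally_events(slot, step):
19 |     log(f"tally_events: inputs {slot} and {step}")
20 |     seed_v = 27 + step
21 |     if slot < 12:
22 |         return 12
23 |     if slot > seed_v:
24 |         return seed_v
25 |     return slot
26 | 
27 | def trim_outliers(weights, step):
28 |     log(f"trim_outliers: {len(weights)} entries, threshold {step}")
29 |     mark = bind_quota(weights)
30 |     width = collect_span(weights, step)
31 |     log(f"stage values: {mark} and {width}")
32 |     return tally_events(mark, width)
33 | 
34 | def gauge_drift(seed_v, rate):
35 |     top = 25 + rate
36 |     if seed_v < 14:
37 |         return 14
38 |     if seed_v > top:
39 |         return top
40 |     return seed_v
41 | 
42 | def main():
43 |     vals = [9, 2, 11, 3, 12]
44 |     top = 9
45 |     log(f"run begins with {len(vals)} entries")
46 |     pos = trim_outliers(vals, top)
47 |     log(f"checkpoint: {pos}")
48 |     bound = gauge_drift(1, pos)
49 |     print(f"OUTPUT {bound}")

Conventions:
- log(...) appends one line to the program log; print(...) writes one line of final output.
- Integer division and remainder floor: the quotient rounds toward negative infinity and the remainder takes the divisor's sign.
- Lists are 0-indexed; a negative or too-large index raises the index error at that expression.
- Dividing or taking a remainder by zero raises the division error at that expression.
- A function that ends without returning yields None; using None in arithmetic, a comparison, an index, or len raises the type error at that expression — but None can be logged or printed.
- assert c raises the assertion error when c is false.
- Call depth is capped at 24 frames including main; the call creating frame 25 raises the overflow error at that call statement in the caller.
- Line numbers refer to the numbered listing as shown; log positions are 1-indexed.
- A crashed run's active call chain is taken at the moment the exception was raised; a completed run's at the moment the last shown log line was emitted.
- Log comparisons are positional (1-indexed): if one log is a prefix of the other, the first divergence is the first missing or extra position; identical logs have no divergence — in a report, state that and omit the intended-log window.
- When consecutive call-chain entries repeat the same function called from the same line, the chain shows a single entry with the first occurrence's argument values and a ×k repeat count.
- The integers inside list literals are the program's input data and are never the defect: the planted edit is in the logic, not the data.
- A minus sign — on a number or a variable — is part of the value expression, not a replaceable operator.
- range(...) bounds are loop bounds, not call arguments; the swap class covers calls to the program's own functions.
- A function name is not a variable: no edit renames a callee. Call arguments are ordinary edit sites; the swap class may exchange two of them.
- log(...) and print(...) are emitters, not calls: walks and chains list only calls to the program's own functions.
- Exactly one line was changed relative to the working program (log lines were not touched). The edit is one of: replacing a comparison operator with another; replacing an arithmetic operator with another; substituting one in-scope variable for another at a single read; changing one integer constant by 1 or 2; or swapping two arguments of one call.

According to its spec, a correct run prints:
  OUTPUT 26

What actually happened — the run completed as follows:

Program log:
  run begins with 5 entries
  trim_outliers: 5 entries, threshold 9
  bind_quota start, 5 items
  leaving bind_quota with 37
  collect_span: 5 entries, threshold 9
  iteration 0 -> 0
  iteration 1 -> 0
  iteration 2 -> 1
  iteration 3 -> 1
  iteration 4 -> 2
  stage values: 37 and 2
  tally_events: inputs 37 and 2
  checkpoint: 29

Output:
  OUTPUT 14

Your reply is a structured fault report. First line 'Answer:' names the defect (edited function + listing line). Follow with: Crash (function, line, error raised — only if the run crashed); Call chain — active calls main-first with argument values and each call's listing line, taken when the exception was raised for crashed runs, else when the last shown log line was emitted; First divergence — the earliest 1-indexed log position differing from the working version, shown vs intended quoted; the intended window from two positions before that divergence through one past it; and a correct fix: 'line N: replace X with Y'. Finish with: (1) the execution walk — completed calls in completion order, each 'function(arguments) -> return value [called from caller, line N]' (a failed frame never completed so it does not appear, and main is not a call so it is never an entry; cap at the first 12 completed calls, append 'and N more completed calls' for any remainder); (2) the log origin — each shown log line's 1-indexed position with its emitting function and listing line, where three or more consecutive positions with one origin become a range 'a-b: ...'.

Answer: the defect is in main at line 48.
Key observation: The two runs log identically and part ways only at the printed values.
Call chain: main.
First divergence: none; the two logs match at every position.
Execution walk:
  bind_quota([9, 2, 11, 3, 12]) -> 37  [called from trim_outliers, line 29]
  collect_span([9, 2, 11, 3, 12], 9) -> 2  [called from trim_outliers, line 30]
  tally_events(37, 2) -> 29  [called from trim_outliers, line 32]
  trim_outliers([9, 2, 11, 3, 12], 9) -> 29  [called from main, line 46]
  gauge_drift(1, 29) -> 14  [called from main, line 48]
Origin of each log line:
  1: from main, line 45
  2: from trim_outliers, line 28
  3: from bind_quota, line 2
  4: from bind_quota, line 6
  5: from collect_span, line 10
  6-10: from collect_span, line 15
  11: from trim_outliers, line 31
  12: from tally_events, line 19
  13: from main, line 47
A correct fix: line 48: replace `gauge_drift(1, pos)` with `gauge_drift(pos, 1)`.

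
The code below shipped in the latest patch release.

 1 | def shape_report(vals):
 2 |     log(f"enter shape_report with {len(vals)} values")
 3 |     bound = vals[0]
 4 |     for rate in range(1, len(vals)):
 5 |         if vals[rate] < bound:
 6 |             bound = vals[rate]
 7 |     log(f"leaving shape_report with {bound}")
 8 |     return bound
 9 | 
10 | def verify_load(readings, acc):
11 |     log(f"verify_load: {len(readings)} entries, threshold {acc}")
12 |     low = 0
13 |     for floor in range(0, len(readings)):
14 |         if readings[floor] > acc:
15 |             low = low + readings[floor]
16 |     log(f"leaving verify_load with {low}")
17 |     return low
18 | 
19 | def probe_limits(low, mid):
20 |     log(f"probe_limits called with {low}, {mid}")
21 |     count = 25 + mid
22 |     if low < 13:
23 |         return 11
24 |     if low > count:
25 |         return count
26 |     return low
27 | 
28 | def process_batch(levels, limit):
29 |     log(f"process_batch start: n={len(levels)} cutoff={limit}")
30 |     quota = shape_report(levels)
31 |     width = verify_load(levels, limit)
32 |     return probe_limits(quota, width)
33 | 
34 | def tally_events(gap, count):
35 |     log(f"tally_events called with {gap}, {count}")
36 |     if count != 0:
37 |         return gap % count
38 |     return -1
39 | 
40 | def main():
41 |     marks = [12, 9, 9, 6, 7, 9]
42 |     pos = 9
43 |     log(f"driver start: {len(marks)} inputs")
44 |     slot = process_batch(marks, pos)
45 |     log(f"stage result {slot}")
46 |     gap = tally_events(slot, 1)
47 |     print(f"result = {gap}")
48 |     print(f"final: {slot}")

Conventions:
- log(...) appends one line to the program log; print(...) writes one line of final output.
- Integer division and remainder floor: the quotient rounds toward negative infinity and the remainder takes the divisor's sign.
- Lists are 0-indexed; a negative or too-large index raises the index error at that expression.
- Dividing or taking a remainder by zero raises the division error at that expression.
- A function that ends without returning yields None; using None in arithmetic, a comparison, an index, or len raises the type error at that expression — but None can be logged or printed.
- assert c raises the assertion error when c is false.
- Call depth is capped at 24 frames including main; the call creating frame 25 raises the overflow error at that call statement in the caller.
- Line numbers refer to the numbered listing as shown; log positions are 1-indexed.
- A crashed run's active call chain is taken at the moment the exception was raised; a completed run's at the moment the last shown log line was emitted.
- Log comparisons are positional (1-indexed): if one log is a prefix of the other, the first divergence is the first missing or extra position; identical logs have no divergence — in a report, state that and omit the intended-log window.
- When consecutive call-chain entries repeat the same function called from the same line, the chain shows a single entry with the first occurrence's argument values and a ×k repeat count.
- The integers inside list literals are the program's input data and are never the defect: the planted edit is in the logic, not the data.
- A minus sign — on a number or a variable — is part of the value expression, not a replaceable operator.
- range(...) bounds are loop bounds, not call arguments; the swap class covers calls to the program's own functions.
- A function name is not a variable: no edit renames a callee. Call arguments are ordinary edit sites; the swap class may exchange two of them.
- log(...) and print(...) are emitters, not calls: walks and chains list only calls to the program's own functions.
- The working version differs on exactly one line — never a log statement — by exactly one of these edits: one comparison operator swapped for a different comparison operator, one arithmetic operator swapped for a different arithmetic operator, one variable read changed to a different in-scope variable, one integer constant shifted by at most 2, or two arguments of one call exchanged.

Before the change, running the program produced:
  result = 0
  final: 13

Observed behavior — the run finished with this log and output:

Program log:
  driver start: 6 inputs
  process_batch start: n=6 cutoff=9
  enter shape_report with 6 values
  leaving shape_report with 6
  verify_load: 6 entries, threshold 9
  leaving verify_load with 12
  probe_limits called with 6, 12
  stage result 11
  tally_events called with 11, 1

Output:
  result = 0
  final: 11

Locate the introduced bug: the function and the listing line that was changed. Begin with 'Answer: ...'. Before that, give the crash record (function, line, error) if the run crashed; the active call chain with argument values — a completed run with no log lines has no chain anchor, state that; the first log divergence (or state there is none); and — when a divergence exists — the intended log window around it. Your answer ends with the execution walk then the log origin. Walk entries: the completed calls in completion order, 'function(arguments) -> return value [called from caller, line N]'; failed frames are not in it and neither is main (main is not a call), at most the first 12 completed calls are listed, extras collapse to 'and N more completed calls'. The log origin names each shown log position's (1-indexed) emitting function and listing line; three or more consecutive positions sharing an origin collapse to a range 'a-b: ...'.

Answer: the defect is in probe_limits at line 23.
Key fact: Log line 8 is where behavior first shows: 'stage result 11' appears instead of 'stage result 13'.
Call chain: main -> tally_events(11, 1) (called at line 46).
First divergence: position 8 — shown 'stage result 11', intended 'stage result 13'.
Intended log window:
  6: leaving verify_load with 12
  7: probe_limits called with 6, 12
  8: stage result 13
  9: tally_events called with 13, 1
Execution walk:
  shape_report([12, 9, 9, 6, 7, 9]) -> 6  [called from process_batch, line 30]
  verify_load([12, 9, 9, 6, 7, 9], 9) -> 12  [called from process_batch, line 31]
  probe_limits(6, 12) -> 11  [called from process_batch, line 32]
  process_batch([12, 9, 9, 6, 7, 9], 9) -> 11  [called from main, line 44]
  tally_events(11, 1) -> 0  [called from main, line 46]
Log origins:
  1: emitted by main (line 43)
  2: emitted by process_batch (line 29)
  3: emitted by shape_report (line 2)
  4: emitted by shape_report (line 7)
  5: emitted by verify_load (line 11)
  6: emitted by verify_load (line 16)
  7: emitted by probe_limits (line 20)
  8: emitted by main (line 45)
  9: emitted by tally_events (line 35)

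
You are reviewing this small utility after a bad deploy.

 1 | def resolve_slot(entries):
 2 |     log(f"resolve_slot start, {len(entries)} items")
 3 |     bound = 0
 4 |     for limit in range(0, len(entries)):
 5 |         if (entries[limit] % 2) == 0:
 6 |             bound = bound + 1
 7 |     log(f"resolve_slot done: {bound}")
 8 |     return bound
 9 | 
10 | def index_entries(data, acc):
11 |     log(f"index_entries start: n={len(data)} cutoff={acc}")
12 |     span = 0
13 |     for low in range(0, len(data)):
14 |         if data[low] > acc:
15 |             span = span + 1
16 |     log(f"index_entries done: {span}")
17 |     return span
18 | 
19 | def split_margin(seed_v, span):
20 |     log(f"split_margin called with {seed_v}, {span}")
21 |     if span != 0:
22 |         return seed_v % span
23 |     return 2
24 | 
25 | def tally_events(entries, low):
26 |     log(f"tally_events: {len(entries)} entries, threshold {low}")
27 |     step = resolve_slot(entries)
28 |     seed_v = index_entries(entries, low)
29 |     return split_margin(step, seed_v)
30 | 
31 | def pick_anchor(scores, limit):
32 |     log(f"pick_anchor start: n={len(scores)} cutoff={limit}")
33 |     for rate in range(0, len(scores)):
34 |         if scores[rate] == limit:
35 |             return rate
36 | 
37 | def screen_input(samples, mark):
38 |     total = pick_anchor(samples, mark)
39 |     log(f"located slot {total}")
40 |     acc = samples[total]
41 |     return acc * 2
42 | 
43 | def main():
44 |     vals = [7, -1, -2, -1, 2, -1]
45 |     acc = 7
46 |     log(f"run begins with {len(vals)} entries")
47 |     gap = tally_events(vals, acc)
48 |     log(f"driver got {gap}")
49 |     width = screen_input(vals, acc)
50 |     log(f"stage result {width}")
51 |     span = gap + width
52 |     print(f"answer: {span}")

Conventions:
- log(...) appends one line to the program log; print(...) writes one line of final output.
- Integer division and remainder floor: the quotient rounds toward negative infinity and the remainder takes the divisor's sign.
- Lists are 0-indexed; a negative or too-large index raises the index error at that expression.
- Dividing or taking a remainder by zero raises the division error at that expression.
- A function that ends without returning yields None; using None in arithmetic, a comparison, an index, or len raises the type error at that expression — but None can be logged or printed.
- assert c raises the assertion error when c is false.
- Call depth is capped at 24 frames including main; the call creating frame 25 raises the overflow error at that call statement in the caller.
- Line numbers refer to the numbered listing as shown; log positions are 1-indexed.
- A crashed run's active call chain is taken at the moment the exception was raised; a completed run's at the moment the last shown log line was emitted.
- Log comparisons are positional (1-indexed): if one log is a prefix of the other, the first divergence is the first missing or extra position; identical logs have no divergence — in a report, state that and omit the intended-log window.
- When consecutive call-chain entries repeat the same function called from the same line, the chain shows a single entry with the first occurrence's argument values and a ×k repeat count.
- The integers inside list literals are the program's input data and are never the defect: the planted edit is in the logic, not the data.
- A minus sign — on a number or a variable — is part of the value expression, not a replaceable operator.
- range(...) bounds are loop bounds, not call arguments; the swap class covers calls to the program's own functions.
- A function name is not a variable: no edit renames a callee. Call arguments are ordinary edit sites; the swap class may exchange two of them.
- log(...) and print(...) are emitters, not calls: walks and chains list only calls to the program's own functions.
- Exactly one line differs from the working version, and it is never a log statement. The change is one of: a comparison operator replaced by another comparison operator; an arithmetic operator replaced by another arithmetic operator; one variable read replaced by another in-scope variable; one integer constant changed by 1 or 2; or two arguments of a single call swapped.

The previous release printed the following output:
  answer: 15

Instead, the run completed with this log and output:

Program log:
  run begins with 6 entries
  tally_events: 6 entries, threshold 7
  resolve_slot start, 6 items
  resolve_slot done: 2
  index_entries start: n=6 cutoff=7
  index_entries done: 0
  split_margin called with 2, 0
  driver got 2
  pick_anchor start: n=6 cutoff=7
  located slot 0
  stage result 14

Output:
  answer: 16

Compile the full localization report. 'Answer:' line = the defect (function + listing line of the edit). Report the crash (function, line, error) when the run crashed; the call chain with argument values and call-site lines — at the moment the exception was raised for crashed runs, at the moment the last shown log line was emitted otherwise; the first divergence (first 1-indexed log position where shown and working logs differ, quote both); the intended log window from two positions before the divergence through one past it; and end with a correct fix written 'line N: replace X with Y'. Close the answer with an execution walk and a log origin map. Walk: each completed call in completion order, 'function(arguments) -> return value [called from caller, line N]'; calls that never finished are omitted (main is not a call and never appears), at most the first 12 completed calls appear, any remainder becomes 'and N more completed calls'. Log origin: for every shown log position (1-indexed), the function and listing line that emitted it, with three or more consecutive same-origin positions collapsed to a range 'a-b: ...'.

Answer: the defect is in split_margin at line 23.
Key fact: The log first diverges at position 8: the faulty run prints 'driver got 2' where the working version prints 'driver got 1'.
Call chain: main.
First divergence: position 8; shown 'driver got 2' vs intended 'driver got 1'.
Intended log window:
  6: index_entries done: 0
  7: split_margin called with 2, 0
  8: driver got 1
  9: pick_anchor start: n=6 cutoff=7
Execution walk:
  resolve_slot([7, -1, -2, -1, 2, -1]) -> 2  [called from tally_events, line 27]
  index_entries([7, -1, -2, -1, 2, -1], 7) -> 0  [called from tally_events, line 28]
  split_margin(2, 0) -> 2  [called from tally_events, line 29]
  tally_events([7, -1, -2, -1, 2, -1], 7) -> 2  [called from main, line 47]
  pick_anchor([7, -1, -2, -1, 2, -1], 7) -> 0  [called from screen_input, line 38]
  screen_input([7, -1, -2, -1, 2, -1], 7) -> 14  [called from main, line 49]
Origin of each log line:
  1 — main, line 46
  2 — tally_events, line 26
  3 — resolve_slot, line 2
  4 — resolve_slot, line 7
  5 — index_entries, line 11
  6 — index_entries, line 16
  7 — split_margin, line 20
  8 — main, line 48
  9 — pick_anchor, line 32
  10 — screen_input, line 39
  11 — main, line 50
A correct fix: line 23: replace `2` with `1`.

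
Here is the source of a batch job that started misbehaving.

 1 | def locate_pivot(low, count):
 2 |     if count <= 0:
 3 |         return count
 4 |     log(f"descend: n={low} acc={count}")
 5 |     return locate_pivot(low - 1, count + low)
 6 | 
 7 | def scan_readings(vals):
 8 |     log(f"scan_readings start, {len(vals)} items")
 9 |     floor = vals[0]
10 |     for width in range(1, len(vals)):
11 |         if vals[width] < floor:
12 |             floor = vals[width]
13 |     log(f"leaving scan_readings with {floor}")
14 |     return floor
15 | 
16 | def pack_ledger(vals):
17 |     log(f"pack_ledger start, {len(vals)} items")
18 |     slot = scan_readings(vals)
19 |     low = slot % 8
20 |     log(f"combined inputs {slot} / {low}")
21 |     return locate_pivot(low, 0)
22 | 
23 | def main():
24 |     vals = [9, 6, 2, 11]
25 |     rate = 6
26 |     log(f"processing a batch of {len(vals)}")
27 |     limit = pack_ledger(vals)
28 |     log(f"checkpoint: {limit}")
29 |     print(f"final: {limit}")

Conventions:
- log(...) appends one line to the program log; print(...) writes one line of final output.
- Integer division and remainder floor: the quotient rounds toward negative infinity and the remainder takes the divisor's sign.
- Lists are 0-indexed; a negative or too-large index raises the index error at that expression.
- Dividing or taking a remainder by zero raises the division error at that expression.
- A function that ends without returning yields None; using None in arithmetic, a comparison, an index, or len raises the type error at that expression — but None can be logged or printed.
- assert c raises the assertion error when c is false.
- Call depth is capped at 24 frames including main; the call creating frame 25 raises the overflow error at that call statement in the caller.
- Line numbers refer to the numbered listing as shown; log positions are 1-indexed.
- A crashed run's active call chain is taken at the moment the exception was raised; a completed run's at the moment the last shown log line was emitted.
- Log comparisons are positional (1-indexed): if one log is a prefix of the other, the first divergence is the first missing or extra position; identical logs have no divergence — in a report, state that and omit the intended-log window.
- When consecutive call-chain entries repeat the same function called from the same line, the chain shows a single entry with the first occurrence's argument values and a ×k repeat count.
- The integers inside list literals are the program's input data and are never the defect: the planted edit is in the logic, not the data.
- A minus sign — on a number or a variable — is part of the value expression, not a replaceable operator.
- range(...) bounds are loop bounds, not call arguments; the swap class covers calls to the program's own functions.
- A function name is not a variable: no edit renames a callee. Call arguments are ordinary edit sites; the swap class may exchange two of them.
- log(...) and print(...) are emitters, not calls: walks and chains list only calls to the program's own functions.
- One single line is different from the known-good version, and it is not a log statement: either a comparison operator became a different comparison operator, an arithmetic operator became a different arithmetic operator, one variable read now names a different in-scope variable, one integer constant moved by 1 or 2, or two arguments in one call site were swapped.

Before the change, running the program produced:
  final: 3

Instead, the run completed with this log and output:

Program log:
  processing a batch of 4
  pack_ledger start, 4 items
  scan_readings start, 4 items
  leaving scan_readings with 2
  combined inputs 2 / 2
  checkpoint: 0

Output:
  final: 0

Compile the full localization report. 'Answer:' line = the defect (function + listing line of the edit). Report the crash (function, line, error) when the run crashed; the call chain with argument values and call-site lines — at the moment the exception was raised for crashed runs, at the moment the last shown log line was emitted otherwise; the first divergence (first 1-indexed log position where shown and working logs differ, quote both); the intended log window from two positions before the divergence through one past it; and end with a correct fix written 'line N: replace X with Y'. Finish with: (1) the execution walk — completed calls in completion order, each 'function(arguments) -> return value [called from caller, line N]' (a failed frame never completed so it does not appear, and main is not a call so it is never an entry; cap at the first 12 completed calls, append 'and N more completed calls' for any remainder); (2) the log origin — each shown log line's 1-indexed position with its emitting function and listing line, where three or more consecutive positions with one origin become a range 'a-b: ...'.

Answer: the defect is in locate_pivot at line 2.
Core observation: Position 6 is the first bad log line: 'checkpoint: 0' should read 'descend: n=2 acc=0'.
Call chain: main.
First divergence: position 6 — the shown line 'checkpoint: 0' should read 'descend: n=2 acc=0'.
Intended log window:
  4: leaving scan_readings with 2
  5: combined inputs 2 / 2
  6: descend: n=2 acc=0
  7: descend: n=1 acc=2
Execution walk:
  scan_readings([9, 6, 2, 11]) -> 2  [called from pack_ledger, line 18]
  locate_pivot(2, 0) -> 0  [called from pack_ledger, line 21]
  pack_ledger([9, 6, 2, 11]) -> 0  [called from main, line 27]
Origin of each log line:
  1 — main, line 26
  2 — pack_ledger, line 17
  3 — scan_readings, line 8
  4 — scan_readings, line 13
  5 — pack_ledger, line 20
  6 — main, line 28
A correct fix: line 2: replace `count` with `low`.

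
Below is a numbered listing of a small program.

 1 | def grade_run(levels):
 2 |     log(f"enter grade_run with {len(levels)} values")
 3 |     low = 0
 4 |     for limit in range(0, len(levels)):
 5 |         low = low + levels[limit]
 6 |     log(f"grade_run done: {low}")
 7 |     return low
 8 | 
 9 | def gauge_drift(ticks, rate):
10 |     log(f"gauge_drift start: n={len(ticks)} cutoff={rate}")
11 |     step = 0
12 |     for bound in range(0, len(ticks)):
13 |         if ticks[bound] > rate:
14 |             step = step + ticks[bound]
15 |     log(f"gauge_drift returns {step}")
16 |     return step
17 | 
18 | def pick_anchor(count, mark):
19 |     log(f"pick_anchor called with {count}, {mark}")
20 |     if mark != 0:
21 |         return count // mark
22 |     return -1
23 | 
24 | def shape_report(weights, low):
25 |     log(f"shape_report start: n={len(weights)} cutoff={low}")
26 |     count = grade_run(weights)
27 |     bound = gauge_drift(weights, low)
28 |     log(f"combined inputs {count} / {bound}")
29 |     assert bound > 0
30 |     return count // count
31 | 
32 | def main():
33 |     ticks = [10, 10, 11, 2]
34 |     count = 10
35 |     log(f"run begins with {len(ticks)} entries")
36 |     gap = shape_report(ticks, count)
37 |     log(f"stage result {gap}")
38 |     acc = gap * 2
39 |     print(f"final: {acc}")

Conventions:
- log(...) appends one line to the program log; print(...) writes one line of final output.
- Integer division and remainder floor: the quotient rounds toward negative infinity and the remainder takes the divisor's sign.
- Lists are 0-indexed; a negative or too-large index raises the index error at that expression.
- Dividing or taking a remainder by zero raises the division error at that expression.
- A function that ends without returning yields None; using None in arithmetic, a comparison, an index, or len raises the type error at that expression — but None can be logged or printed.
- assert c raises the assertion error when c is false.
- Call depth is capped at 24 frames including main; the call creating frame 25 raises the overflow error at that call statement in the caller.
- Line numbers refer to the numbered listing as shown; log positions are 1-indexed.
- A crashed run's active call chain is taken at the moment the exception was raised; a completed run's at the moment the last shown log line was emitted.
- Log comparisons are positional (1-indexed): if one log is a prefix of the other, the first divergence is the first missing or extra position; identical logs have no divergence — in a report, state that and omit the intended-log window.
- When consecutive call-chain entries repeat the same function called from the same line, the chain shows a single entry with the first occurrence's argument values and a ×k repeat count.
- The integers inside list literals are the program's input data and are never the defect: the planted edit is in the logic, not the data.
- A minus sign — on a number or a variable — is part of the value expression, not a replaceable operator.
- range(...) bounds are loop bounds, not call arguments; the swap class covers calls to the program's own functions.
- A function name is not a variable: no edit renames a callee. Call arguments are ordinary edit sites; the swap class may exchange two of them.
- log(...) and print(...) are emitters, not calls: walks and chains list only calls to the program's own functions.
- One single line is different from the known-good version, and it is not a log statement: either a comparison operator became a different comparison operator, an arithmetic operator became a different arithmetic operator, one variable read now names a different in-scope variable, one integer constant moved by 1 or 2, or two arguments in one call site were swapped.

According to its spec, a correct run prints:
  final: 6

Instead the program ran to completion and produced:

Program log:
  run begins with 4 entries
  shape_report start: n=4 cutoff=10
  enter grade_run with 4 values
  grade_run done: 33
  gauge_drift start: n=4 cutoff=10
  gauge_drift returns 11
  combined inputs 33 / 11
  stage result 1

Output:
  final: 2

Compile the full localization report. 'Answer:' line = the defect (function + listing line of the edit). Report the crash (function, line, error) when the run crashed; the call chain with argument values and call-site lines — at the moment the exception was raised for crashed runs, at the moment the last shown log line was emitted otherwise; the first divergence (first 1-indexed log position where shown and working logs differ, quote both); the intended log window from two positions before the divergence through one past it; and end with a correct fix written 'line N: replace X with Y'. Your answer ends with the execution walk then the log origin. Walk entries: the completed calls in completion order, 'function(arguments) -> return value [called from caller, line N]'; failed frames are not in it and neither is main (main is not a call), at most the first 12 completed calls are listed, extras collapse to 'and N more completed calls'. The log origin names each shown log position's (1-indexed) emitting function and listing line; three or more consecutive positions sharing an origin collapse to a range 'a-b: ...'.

Answer: the defect is in shape_report at line 30.
The tell: Everything matches until log position 8, which reads 'stage result 1' in place of 'stage result 3'.
Call chain: main.
First divergence: at position 8 the run shows 'stage result 1' where the working version logs 'stage result 3'.
Intended log window:
  6: gauge_drift returns 11
  7: combined inputs 33 / 11
  8: stage result 3
Execution walk:
  grade_run([10, 10, 11, 2]) -> 33  [called from shape_report, line 26]
  gauge_drift([10, 10, 11, 2], 10) -> 11  [called from shape_report, line 27]
  shape_report([10, 10, 11, 2], 10) -> 1  [called from main, line 36]
Log origin:
  1: emitted by main (line 35)
  2: emitted by shape_report (line 25)
  3: emitted by grade_run (line 2)
  4: emitted by grade_run (line 6)
  5: emitted by gauge_drift (line 10)
  6: emitted by gauge_drift (line 15)
  7: emitted by shape_report (line 28)
  8: emitted by main (line 37)
A correct fix: line 30: replace `count // count` with `count // bound`.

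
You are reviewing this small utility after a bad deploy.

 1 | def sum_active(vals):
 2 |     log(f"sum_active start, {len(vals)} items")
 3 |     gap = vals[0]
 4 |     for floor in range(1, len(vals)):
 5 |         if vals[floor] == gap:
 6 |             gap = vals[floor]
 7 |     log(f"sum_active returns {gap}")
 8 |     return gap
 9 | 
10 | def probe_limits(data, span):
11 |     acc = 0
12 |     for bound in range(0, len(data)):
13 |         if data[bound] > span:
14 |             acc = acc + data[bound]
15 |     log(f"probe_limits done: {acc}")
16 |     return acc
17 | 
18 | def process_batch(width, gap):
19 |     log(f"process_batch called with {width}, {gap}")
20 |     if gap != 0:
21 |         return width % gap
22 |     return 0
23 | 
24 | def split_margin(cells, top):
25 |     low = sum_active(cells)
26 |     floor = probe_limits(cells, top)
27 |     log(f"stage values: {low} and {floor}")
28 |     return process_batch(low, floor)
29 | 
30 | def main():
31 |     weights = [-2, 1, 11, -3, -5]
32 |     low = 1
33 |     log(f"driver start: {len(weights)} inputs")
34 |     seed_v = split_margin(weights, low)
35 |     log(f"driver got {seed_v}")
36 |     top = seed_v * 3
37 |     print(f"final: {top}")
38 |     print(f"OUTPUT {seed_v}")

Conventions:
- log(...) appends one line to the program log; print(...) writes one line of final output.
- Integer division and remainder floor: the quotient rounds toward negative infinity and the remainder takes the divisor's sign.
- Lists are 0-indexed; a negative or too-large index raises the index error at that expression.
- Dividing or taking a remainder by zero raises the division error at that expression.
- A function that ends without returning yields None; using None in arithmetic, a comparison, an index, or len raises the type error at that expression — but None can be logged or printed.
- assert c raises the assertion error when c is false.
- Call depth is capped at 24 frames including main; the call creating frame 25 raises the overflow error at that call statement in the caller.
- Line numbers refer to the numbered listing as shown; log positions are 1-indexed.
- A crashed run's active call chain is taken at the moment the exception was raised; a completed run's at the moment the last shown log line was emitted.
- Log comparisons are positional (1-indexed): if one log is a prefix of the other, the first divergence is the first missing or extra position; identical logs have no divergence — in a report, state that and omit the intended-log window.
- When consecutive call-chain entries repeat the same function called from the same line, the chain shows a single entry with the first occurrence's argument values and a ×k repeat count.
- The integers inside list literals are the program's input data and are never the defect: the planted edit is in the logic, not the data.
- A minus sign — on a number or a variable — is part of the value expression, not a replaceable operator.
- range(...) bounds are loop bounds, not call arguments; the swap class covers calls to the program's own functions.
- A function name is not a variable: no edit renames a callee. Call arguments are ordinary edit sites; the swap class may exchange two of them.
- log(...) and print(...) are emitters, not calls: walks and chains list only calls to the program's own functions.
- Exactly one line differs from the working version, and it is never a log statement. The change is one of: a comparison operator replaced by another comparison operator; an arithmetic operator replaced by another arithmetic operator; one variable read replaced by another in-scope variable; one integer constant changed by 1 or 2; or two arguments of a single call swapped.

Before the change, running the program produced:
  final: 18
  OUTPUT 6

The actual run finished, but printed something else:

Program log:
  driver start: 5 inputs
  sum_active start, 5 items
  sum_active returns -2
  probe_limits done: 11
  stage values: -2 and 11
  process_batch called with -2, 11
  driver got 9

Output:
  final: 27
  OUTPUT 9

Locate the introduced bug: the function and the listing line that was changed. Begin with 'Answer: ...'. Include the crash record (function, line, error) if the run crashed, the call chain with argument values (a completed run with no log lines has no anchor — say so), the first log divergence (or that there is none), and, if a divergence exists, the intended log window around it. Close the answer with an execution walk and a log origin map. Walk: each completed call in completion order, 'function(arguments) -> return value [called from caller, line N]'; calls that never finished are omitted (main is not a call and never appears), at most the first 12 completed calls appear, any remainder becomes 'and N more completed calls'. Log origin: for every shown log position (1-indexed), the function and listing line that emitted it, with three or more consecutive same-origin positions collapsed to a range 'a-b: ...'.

Answer: the defect is in sum_active at line 5.
Key fact: The log first diverges at position 3: the faulty run prints 'sum_active returns -2' where the working version prints 'sum_active returns -5'.
Call chain: main.
First divergence: at position 3 the run shows 'sum_active returns -2' where the working version logs 'sum_active returns -5'.
Intended log window:
  1: driver start: 5 inputs
  2: sum_active start, 5 items
  3: sum_active returns -5
  4: probe_limits done: 11
Execution walk:
  sum_active([-2, 1, 11, -3, -5]) -> -2  [called from split_margin, line 25]
  probe_limits([-2, 1, 11, -3, -5], 1) -> 11  [called from split_margin, line 26]
  process_batch(-2, 11) -> 9  [called from split_margin, line 28]
  split_margin([-2, 1, 11, -3, -5], 1) -> 9  [called from main, line 34]
Log origin:
  1: from main, line 33
  2: from sum_active, line 2
  3: from sum_active, line 7
  4: from probe_limits, line 15
  5: from split_margin, line 27
  6: from process_batch, line 19
  7: from main, line 35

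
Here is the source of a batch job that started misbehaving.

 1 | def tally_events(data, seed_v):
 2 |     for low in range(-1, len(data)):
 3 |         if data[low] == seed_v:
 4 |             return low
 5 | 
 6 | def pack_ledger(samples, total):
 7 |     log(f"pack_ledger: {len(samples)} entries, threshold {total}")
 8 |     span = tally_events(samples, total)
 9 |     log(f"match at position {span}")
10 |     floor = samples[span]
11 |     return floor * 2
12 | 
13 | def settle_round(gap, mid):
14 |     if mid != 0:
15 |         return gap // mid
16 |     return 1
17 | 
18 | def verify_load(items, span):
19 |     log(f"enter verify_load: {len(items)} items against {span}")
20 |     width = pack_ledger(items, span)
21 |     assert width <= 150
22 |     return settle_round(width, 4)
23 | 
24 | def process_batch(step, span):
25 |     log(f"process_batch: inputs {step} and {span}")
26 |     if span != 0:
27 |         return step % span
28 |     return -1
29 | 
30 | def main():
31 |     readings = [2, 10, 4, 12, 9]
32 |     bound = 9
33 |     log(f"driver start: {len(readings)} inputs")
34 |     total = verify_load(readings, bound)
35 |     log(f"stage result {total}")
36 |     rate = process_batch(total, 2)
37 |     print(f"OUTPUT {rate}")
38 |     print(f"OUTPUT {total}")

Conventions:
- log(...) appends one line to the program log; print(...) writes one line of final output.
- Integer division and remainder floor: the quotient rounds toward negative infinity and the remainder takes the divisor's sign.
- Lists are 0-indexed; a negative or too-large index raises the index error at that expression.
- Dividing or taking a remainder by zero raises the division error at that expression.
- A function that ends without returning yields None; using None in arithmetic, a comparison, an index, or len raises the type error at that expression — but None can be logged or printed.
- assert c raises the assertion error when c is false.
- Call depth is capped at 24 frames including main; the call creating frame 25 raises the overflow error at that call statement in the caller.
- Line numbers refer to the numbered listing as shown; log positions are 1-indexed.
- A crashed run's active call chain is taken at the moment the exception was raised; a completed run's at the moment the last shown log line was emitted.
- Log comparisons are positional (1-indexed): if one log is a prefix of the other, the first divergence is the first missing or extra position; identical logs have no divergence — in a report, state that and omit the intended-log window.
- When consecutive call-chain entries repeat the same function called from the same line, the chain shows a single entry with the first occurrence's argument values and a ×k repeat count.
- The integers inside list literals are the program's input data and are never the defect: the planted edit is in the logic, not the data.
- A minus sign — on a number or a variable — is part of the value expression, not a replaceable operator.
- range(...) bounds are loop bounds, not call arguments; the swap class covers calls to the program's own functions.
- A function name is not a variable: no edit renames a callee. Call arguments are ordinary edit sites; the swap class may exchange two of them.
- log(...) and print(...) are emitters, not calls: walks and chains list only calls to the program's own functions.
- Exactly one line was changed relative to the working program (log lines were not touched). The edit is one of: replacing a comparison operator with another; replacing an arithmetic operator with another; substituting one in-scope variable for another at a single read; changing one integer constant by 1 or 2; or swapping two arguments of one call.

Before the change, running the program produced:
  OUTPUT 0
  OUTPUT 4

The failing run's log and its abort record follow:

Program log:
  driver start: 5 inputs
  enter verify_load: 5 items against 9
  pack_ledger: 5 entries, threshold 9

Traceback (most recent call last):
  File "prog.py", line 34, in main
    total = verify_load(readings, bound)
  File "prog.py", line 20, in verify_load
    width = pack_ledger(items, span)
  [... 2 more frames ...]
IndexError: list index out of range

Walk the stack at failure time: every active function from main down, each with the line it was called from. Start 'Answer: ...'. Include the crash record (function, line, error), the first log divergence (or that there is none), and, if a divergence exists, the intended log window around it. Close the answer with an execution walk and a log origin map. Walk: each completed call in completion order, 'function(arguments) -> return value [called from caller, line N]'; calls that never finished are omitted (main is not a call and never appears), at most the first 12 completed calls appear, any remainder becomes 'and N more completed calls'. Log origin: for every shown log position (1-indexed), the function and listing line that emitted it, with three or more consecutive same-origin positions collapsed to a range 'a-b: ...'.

Answer: main -> verify_load (called at line 34) -> pack_ledger (called at line 20) -> tally_events (called at line 8).
Key observation: After 3 matching log lines the faulty run goes silent, while the working version continues with 'match at position 4'.
Crash: tally_events, line 3, IndexError.
First divergence: position 4 (shown log ended at 3 lines; the working version continues: 'match at position 4').
Intended log window:
  2: enter verify_load: 5 items against 9
  3: pack_ledger: 5 entries, threshold 9
  4: match at position 4
  5: stage result 4
Execution walk:
  (no call completed)
Origin of each log line:
  1: emitted by main (line 33)
  2: emitted by verify_load (line 19)
  3: emitted by pack_ledger (line 7)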